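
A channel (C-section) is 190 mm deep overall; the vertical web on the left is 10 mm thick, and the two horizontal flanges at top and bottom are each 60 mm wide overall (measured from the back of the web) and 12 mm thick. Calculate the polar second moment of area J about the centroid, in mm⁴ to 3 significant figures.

J ≈ 1.62 × 10⁷ mm⁴

Split into non-overlapping primitives; take the origin at the lower-left of the bounding box.
Web: 10 × 190, A = 1 900 mm², y = 95 mm, Ī = 5 715 833 mm⁴.
Top flange (beyond web): 50 × 12, A = 600 mm², y = 184 mm, Ī = 7 200 mm⁴.
Bottom flange (beyond web): 50 × 12, A = 600 mm², y = 6 mm, Ī = 7 200 mm⁴.
By symmetry the centroid is at mid-height, ȳ = 95 mm.
Transfer each piece to the centroidal x-axis using Ī + A·d² with d = y − 95:
  web: d = 0 mm → contributes +5 715 833 mm⁴
  top flange (beyond web): d = 89 mm → contributes +4 759 800 mm⁴
  bottom flange (beyond web): d = -89 mm → contributes +4 759 800 mm⁴
Total I = 15 235 433 mm⁴.
For the y-axis: x̄ = 16.613 mm.
Repeating about the centroidal y-axis gives I_y = 927 769 mm⁴.
Polar second moment: J = I_x + I_y = 16 163 202 mm⁴.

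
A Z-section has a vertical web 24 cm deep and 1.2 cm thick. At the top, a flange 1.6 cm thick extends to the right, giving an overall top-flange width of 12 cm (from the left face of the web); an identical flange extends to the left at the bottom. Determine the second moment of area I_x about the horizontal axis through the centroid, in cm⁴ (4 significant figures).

I_x ≈ 5725 cm⁴

Decompose the section into non-overlapping parts with the origin at the bottom-left of its bounding rectangle.
Web: 1.2 × 24, A = 28.8 cm², y = 12 cm, Ī = 1382.4 cm⁴.
Top flange (beyond web): 10.8 × 1.6, A = 17.28 cm², y = 23.2 cm, Ī = 3.6864 cm⁴.
Bottom flange (beyond web): 10.8 × 1.6, A = 17.28 cm², y = 0.8 cm, Ī = 3.6864 cm⁴.
Centroid: ȳ = ΣA·y / ΣA = 12 cm.
Transfer each piece to the horizontal axis through the centroid using Ī + A·d² with d = y − 12:
  web: d = 0 cm → contributes +1382.4 cm⁴
  top flange (beyond web): d = 11.2 cm → contributes +2171.29 cm⁴
  bottom flange (beyond web): d = -11.2 cm → contributes +2171.29 cm⁴
Total I = 5724.98 cm⁴.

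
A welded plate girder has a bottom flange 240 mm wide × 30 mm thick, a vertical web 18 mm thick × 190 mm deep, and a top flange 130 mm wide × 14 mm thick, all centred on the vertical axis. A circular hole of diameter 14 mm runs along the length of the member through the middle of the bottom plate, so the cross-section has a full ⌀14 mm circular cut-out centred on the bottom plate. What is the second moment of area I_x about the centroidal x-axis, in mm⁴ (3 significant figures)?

Split into non-overlapping primitives; take the origin at the lower-left of the bounding box.
Bottom plate: 240 × 30, A = 7 200 mm², y = 15 mm, Ī = 540 000 mm⁴.
Web plate: 18 × 190, A = 3 420 mm², y = 125 mm, Ī = 10 288 500 mm⁴.
Top plate: 130 × 14, A = 1 820 mm², y = 227 mm, Ī = 29 727 mm⁴.
Hole (subtracted): ⌀14, A = 153.94 mm², y = 15 mm, Ī = 1885.7 mm⁴.
Centroid: ȳ = ΣA·y / ΣA = 77.025 mm.
Transfer each piece to the centroidal x-axis using Ī + A·d² with d = y − 77.025:
  bottom plate: d = -62.025 mm → contributes +28 238 907 mm⁴
  web plate: d = 47.975 mm → contributes +18 160 054 mm⁴
  top plate: d = 149.98 mm → contributes +40 966 211 mm⁴
  hole: d = -62.025 mm → contributes −594 096 mm⁴
Total I = 86 771 076 mm⁴.

I_x ≈ 8.68 × 10⁷ mm⁴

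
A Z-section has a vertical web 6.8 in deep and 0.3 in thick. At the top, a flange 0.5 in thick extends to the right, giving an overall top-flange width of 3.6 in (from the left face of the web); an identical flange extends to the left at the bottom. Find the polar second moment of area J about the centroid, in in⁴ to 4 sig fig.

J ≈ 54.38 in⁴

Decompose the section into non-overlapping parts with the origin at the bottom-left of its bounding rectangle.
Web: 0.3 × 6.8, A = 2.04 in², y = 3.4 in, Ī = 7.8608 in⁴.
Top flange (beyond web): 3.3 × 0.5, A = 1.65 in², y = 6.55 in, Ī = 0.034375 in⁴.
Bottom flange (beyond web): 3.3 × 0.5, A = 1.65 in², y = 0.25 in, Ī = 0.034375 in⁴.
Centroid: ȳ = ΣA·y / ΣA = 3.4 in.
Transfer each piece to the centroidal x-axis using Ī + A·d² with d = y − 3.4:
  web: d = 0 in → contributes +7.8608 in⁴
  top flange (beyond web): d = 3.15 in → contributes +16.4065 in⁴
  bottom flange (beyond web): d = -3.15 in → contributes +16.4065 in⁴
Total I = 40.6738 in⁴.
For the y-axis: x̄ = 3.45 in.
Repeating about the centroidal y-axis gives I_y = 13.7021 in⁴.
Polar second moment: J = I_x + I_y = 54.3759 in⁴.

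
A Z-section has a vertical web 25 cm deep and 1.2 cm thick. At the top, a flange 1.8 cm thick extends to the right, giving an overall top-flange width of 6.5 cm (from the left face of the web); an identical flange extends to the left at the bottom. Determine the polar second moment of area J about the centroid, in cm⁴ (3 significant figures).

J ≈ 4380 cm⁴

Split into non-overlapping primitives; take the origin at the lower-left of the bounding box.
Web: 1.2 × 25, A = 30 cm², y = 12.5 cm, Ī = 1562.5 cm⁴.
Top flange (beyond web): 5.3 × 1.8, A = 9.54 cm², y = 24.1 cm, Ī = 2.5758 cm⁴.
Bottom flange (beyond web): 5.3 × 1.8, A = 9.54 cm², y = 0.9 cm, Ī = 2.5758 cm⁴.
Centroid: ȳ = ΣA·y / ΣA = 12.5 cm.
Transfer each piece to the centroidal x-axis using Ī + A·d² with d = y − 12.5:
  web: d = 0 cm → contributes +1562.5 cm⁴
  top flange (beyond web): d = 11.6 cm → contributes +1286.3 cm⁴
  bottom flange (beyond web): d = -11.6 cm → contributes +1286.3 cm⁴
Total I = 4135.1 cm⁴.
For the y-axis: x̄ = 5.9 cm.
Repeating about the centroidal y-axis gives I_y = 249.8 cm⁴.
Polar second moment: J = I_x + I_y = 4384.9 cm⁴.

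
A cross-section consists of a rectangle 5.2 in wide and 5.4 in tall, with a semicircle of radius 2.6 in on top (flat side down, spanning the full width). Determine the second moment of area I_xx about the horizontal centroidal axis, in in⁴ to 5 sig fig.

Treat the section as a set of non-overlapping primitives; coordinates are from the bounding-box lower-left.
Rectangular body: 5.2 × 5.4, A = 28.08 in², y = 2.7 in, Ī = 68.2344 in⁴.
Semicircular cap: semicircle r = 2.6, A = 10.61858 in², y = 6.503474 in, Ī = 5.01563 in⁴.
Centroid: ȳ = ΣA·y / ΣA = 3.743643 in.
Transfer each piece to the horizontal centroidal axis using Ī + A·d² with d = y − 3.743643:
  rectangular body: d = -1.043643 in → contributes +98.81888 in⁴
  semicircular cap: d = 2.759831 in → contributes +85.89386 in⁴
Total I = 184.7127 in⁴.

I_xx ≈ 184.71 in⁴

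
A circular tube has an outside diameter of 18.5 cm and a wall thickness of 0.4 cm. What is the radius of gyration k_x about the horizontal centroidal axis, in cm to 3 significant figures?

k_x ≈ 6.40 cm

Split into non-overlapping primitives; take the origin at the lower-left of the bounding box.
Outer circle: ⌀18.5, A = 268.8 cm², y = 9.25 cm, Ī = 5749.9 cm⁴.
Bore (subtracted): ⌀17.7, A = 246.06 cm², y = 9.25 cm, Ī = 4 818 cm⁴.
By symmetry the centroid is at mid-height, ȳ = 9.25 cm.
All pieces are centred on the horizontal centroidal axis, so I = ΣĪ (holes subtracted) = 931.9 cm⁴.
Radius of gyration: k = √(I/A) = √(931.9 / 22.745) = 6.4009 cm.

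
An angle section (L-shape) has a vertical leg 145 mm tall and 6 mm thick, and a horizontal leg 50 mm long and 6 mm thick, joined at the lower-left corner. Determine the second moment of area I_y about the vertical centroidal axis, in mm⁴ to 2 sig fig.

Treat the section as a set of non-overlapping primitives; coordinates are from the bounding-box lower-left.
Vertical leg: 6 × 145, A = 870 mm², x = 3 mm, Ī = 2 610 mm⁴.
Horizontal leg (remainder): 44 × 6, A = 264 mm², x = 28 mm, Ī = 42 592 mm⁴.
Centroid: x̄ = ΣA·x / ΣA = 8.82 mm.
Transfer each piece to the vertical centroidal axis using Ī + A·d² with d = x − 8.82:
  vertical leg: d = -5.82 mm → contributes +32 080 mm⁴
  horizontal leg (remainder): d = 19.18 mm → contributes +139 709 mm⁴
Total I = 171 789 mm⁴.

I_y ≈ 1.7 × 10⁵ mm⁴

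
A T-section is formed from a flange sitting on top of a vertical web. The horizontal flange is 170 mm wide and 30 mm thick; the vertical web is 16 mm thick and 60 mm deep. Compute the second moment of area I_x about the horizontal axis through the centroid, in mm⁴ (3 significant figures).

Treat the section as a set of non-overlapping primitives; coordinates are from the bounding-box lower-left.
Flange: 170 × 30, A = 5 100 mm², y = 75 mm, Ī = 382 500 mm⁴.
Web: 16 × 60, A = 960 mm², y = 30 mm, Ī = 288 000 mm⁴.
Centroid: ȳ = ΣA·y / ΣA = 67.871 mm.
Transfer each piece to the horizontal axis through the centroid using Ī + A·d² with d = y − 67.871:
  flange: d = 7.1287 mm → contributes +641 675 mm⁴
  web: d = -37.871 mm → contributes +1 664 865 mm⁴
Total I = 2 306 540 mm⁴.

I_x ≈ 2.31 × 10⁶ mm⁴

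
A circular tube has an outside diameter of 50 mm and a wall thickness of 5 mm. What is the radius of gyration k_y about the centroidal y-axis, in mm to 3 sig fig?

k_y ≈ 16.0 mm

Break the section into simple shapes (no overlaps), measuring from the bottom-left corner of the bounding box.
Outer circle: ⌀50, A = 1963.5 mm², x = 25 mm, Ī = 306 796 mm⁴.
Bore (subtracted): ⌀40, A = 1256.6 mm², x = 25 mm, Ī = 125 664 mm⁴.
By symmetry the centroid is at mid-width, x̄ = 25 mm.
All pieces are centred on the centroidal y-axis, so I = ΣĪ (holes subtracted) = 181 132 mm⁴.
Radius of gyration: k = √(I/A) = √(181 132 / 706.86) = 16.008 mm.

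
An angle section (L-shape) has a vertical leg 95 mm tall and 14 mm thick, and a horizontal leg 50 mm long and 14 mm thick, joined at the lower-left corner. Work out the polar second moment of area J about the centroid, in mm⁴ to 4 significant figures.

Break the section into simple shapes (no overlaps), measuring from the bottom-left corner of the bounding box.
Vertical leg: 14 × 95, A = 1 330 mm², y = 47.5 mm, Ī = 1 000 271 mm⁴.
Horizontal leg (remainder): 36 × 14, A = 504 mm², y = 7 mm, Ī = 8 232 mm⁴.
Centroid: ȳ = ΣA·y / ΣA = 36.3702 mm.
Transfer each piece to the centroidal x-axis using Ī + A·d² with d = y − 36.3702:
  vertical leg: d = 11.1298 mm → contributes +1 165 020 mm⁴
  horizontal leg (remainder): d = -29.3702 mm → contributes +442 988 mm⁴
Total I = 1 608 008 mm⁴.
For the y-axis: x̄ = 13.8702 mm.
Repeating about the centroidal y-axis gives I_y = 304 590 mm⁴.
Polar second moment: J = I_x + I_y = 1 912 598 mm⁴.

J ≈ 1.913 × 10⁶ mm⁴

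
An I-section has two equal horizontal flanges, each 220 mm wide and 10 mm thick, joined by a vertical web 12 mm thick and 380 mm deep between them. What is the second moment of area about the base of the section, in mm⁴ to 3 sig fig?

I_base ≈ 5.81 × 10⁸ mm⁴

Treat the section as a set of non-overlapping primitives; coordinates are from the bounding-box lower-left.
Bottom flange: 220 × 10, A = 2 200 mm², y = 5 mm, Ī = 18 333 mm⁴.
Web: 12 × 380, A = 4 560 mm², y = 200 mm, Ī = 54 872 000 mm⁴.
Top flange: 220 × 10, A = 2 200 mm², y = 395 mm, Ī = 18 333 mm⁴.
Transfer each piece to the bottom edge using Ī + A·d² with d = y − 0:
  bottom flange: d = 5 mm → contributes +73 333 mm⁴
  web: d = 200 mm → contributes +237 272 000 mm⁴
  top flange: d = 395 mm → contributes +343 273 333 mm⁴
Total I = 580 618 667 mm⁴.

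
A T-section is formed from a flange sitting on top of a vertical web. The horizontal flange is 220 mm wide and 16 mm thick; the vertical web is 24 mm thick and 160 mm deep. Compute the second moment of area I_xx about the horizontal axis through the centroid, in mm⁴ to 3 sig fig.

I_xx ≈ 2.25 × 10⁷ mm⁴

Break the section into simple shapes (no overlaps), measuring from the bottom-left corner of the bounding box.
Flange: 220 × 16, A = 3 520 mm², y = 168 mm, Ī = 75 093 mm⁴.
Web: 24 × 160, A = 3 840 mm², y = 80 mm, Ī = 8 192 000 mm⁴.
Centroid: ȳ = ΣA·y / ΣA = 122.09 mm.
Transfer each piece to the horizontal axis through the centroid using Ī + A·d² with d = y − 122.09:
  flange: d = 45.913 mm → contributes +7 495 280 mm⁴
  web: d = -42.087 mm → contributes +14 993 838 mm⁴
Total I = 22 489 118 mm⁴.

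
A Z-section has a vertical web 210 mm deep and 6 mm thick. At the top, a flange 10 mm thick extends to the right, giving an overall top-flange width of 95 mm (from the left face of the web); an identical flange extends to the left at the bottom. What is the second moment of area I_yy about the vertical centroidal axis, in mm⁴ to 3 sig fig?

I_yy ≈ 5.19 × 10⁶ mm⁴

Break the section into simple shapes (no overlaps), measuring from the bottom-left corner of the bounding box.
Web: 6 × 210, A = 1 260 mm², x = 92 mm, Ī = 3 780 mm⁴.
Top flange (beyond web): 89 × 10, A = 890 mm², x = 139.5 mm, Ī = 587 474 mm⁴.
Bottom flange (beyond web): 89 × 10, A = 890 mm², x = 44.5 mm, Ī = 587 474 mm⁴.
Centroid: x̄ = ΣA·x / ΣA = 92 mm.
Transfer each piece to the vertical centroidal axis using Ī + A·d² with d = x − 92:
  web: d = 0 mm → contributes +3 780 mm⁴
  top flange (beyond web): d = 47.5 mm → contributes +2 595 537 mm⁴
  bottom flange (beyond web): d = -47.5 mm → contributes +2 595 537 mm⁴
Total I = 5 194 853 mm⁴.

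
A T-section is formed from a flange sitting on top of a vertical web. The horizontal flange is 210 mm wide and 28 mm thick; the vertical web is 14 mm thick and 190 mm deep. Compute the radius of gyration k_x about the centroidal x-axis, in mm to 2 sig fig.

k_x ≈ 59 mm

Decompose the section into non-overlapping parts with the origin at the bottom-left of its bounding rectangle.
Flange: 210 × 28, A = 5 880 mm², y = 204 mm, Ī = 384 160 mm⁴.
Web: 14 × 190, A = 2 660 mm², y = 95 mm, Ī = 8 002 167 mm⁴.
Centroid: ȳ = ΣA·y / ΣA = 170 mm.
Transfer each piece to the centroidal x-axis using Ī + A·d² with d = y − 170:
  flange: d = 33.95 mm → contributes +7 161 790 mm⁴
  web: d = -75.05 mm → contributes +22 984 296 mm⁴
Total I = 30 146 086 mm⁴.
Radius of gyration: k = √(I/A) = √(30 146 086 / 8 540) = 59.41 mm.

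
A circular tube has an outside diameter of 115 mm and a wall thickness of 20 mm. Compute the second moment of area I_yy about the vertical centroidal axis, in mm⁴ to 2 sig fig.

I_yy ≈ 7.0 × 10⁶ mm⁴

Decompose the section into non-overlapping parts with the origin at the bottom-left of its bounding rectangle.
Outer circle: ⌀115, A = 10 387 mm², x = 57.5 mm, Ī = 8 585 414 mm⁴.
Bore (subtracted): ⌀75, A = 4 418 mm², x = 57.5 mm, Ī = 1 553 156 mm⁴.
By symmetry the centroid is at mid-width, x̄ = 57.5 mm.
All pieces are centred on the vertical centroidal axis, so I = ΣĪ (holes subtracted) = 7 032 259 mm⁴.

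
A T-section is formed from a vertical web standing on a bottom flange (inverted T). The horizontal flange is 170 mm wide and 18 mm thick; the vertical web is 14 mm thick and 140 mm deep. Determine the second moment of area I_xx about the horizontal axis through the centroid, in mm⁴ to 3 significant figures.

I_xx ≈ 1.07 × 10⁷ mm⁴

Break the section into simple shapes (no overlaps), measuring from the bottom-left corner of the bounding box.
Flange: 170 × 18, A = 3 060 mm², y = 9 mm, Ī = 82 620 mm⁴.
Web: 14 × 140, A = 1 960 mm², y = 88 mm, Ī = 3 201 333 mm⁴.
Centroid: ȳ = ΣA·y / ΣA = 39.845 mm.
Transfer each piece to the horizontal axis through the centroid using Ī + A·d² with d = y − 39.845:
  flange: d = -30.845 mm → contributes +2 993 875 mm⁴
  web: d = 48.155 mm → contributes +7 746 457 mm⁴
Total I = 10 740 332 mm⁴.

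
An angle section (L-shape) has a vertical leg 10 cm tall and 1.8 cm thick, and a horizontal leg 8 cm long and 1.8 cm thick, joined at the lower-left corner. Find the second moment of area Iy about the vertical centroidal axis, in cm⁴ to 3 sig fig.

Iy ≈ 151 cm⁴

Break the section into simple shapes (no overlaps), measuring from the bottom-left corner of the bounding box.
Vertical leg: 1.8 × 10, A = 18 cm², x = 0.9 cm, Ī = 4.86 cm⁴.
Horizontal leg (remainder): 6.2 × 1.8, A = 11.16 cm², x = 4.9 cm, Ī = 35.749 cm⁴.
Centroid: x̄ = ΣA·x / ΣA = 2.4309 cm.
Transfer each piece to the vertical centroidal axis using Ī + A·d² with d = x − 2.4309:
  vertical leg: d = -1.5309 cm → contributes +47.044 cm⁴
  horizontal leg (remainder): d = 2.4691 cm → contributes +103.79 cm⁴
Total I = 150.83 cm⁴.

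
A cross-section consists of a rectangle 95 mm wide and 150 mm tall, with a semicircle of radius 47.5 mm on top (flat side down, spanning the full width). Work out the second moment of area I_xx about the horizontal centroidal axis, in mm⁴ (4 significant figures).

Break the section into simple shapes (no overlaps), measuring from the bottom-left corner of the bounding box.
Rectangular body: 95 × 150, A = 14 250 mm², y = 75 mm, Ī = 26 718 750 mm⁴.
Semicircular cap: semicircle r = 47.5, A = 3544.11 mm², y = 170.16 mm, Ī = 558 736 mm⁴.
Centroid: ȳ = ΣA·y / ΣA = 93.9532 mm.
Transfer each piece to the horizontal centroidal axis using Ī + A·d² with d = y − 93.9532:
  rectangular body: d = -18.9532 mm → contributes +31 837 713 mm⁴
  semicircular cap: d = 76.2064 mm → contributes +21 140 840 mm⁴
Total I = 52 978 553 mm⁴.

I_xx ≈ 5.298 × 10⁷ mm⁴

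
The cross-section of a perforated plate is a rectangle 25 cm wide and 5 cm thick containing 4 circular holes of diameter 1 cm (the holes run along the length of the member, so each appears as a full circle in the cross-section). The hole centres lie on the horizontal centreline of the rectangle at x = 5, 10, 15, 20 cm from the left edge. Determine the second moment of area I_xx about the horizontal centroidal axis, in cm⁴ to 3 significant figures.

I_xx ≈ 260 cm⁴

Break the section into simple shapes (no overlaps), measuring from the bottom-left corner of the bounding box.
Plate: 25 × 5, A = 125 cm², y = 2.5 cm, Ī = 260.42 cm⁴.
Hole 1 (subtracted): ⌀1, A = 0.7854 cm², y = 2.5 cm, Ī = 0.049087 cm⁴.
Hole 2 (subtracted): ⌀1, A = 0.7854 cm², y = 2.5 cm, Ī = 0.049087 cm⁴.
Hole 3 (subtracted): ⌀1, A = 0.7854 cm², y = 2.5 cm, Ī = 0.049087 cm⁴.
Hole 4 (subtracted): ⌀1, A = 0.7854 cm², y = 2.5 cm, Ī = 0.049087 cm⁴.
By symmetry the centroid is at mid-height, ȳ = 2.5 cm.
All pieces are centred on the horizontal centroidal axis, so I = ΣĪ (holes subtracted) = 260.22 cm⁴.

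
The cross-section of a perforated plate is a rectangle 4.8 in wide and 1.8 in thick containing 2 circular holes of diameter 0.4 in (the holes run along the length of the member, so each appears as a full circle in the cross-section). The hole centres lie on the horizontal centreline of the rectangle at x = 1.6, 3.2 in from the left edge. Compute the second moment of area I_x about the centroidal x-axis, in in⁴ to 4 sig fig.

Treat the section as a set of non-overlapping primitives; coordinates are from the bounding-box lower-left.
Plate: 4.8 × 1.8, A = 8.64 in², y = 0.9 in, Ī = 2.3328 in⁴.
Hole 1 (subtracted): ⌀0.4, A = 0.125664 in², y = 0.9 in, Ī = 0.00125664 in⁴.
Hole 2 (subtracted): ⌀0.4, A = 0.125664 in², y = 0.9 in, Ī = 0.00125664 in⁴.
By symmetry the centroid is at mid-height, ȳ = 0.9 in.
All pieces are centred on the centroidal x-axis, so I = ΣĪ (holes subtracted) = 2.33029 in⁴.

I_x ≈ 2.330 in⁴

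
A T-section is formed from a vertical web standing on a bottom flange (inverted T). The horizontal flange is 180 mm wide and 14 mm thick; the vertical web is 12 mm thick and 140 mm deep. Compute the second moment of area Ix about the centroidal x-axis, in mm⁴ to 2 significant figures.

Split into non-overlapping primitives; take the origin at the lower-left of the bounding box.
Flange: 180 × 14, A = 2 520 mm², y = 7 mm, Ī = 41 160 mm⁴.
Web: 12 × 140, A = 1 680 mm², y = 84 mm, Ī = 2 744 000 mm⁴.
Centroid: ȳ = ΣA·y / ΣA = 37.8 mm.
Transfer each piece to the centroidal x-axis using Ī + A·d² with d = y − 37.8:
  flange: d = -30.8 mm → contributes +2 431 733 mm⁴
  web: d = 46.2 mm → contributes +6 329 859 mm⁴
Total I = 8 761 592 mm⁴.

Ix ≈ 8.8 × 10⁶ mm⁴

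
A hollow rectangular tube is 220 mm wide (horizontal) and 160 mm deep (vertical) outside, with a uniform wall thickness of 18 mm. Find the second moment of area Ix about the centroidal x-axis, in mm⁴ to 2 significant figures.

Ix ≈ 4.6 × 10⁷ mm⁴

Split into non-overlapping primitives; take the origin at the lower-left of the bounding box.
Outer rectangle: 220 × 160, A = 35 200 mm², y = 80 mm, Ī = 75 093 333 mm⁴.
Inner void (subtracted): 184 × 124, A = 22 816 mm², y = 80 mm, Ī = 29 234 901 mm⁴.
By symmetry the centroid is at mid-height, ȳ = 80 mm.
All pieces are centred on the centroidal x-axis, so I = ΣĪ (holes subtracted) = 45 858 432 mm⁴.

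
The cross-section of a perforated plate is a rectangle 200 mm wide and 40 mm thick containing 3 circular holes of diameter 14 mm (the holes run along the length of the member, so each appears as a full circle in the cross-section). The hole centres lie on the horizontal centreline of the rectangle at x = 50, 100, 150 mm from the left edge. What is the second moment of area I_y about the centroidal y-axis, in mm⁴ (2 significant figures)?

Split into non-overlapping primitives; take the origin at the lower-left of the bounding box.
Plate: 200 × 40, A = 8 000 mm², x = 100 mm, Ī = 26 666 667 mm⁴.
Hole 1 (subtracted): ⌀14, A = 153.9 mm², x = 50 mm, Ī = 1 886 mm⁴.
Hole 2 (subtracted): ⌀14, A = 153.9 mm², x = 100 mm, Ī = 1 886 mm⁴.
Hole 3 (subtracted): ⌀14, A = 153.9 mm², x = 150 mm, Ī = 1 886 mm⁴.
By symmetry the centroid is at mid-width, x̄ = 100 mm.
Transfer each piece to the centroidal y-axis using Ī + A·d² with d = x − 100:
  plate: d = 0 mm → contributes +26 666 667 mm⁴
  hole 1: d = -50 mm → contributes −386 731 mm⁴
  hole 2: d = 0 mm → contributes −1 886 mm⁴
  hole 3: d = 50 mm → contributes −386 731 mm⁴
Total I = 25 891 319 mm⁴.

I_y ≈ 2.6 × 10⁷ mm⁴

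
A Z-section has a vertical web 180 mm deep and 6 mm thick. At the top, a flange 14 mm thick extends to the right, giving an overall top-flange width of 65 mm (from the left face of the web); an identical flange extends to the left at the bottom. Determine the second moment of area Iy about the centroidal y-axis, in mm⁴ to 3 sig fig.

Iy ≈ 2.23 × 10⁶ mm⁴

Treat the section as a set of non-overlapping primitives; coordinates are from the bounding-box lower-left.
Web: 6 × 180, A = 1 080 mm², x = 62 mm, Ī = 3 240 mm⁴.
Top flange (beyond web): 59 × 14, A = 826 mm², x = 94.5 mm, Ī = 239 609 mm⁴.
Bottom flange (beyond web): 59 × 14, A = 826 mm², x = 29.5 mm, Ī = 239 609 mm⁴.
Centroid: x̄ = ΣA·x / ΣA = 62 mm.
Transfer each piece to the centroidal y-axis using Ī + A·d² with d = x − 62:
  web: d = 0 mm → contributes +3 240 mm⁴
  top flange (beyond web): d = 32.5 mm → contributes +1 112 071 mm⁴
  bottom flange (beyond web): d = -32.5 mm → contributes +1 112 071 mm⁴
Total I = 2 227 383 mm⁴.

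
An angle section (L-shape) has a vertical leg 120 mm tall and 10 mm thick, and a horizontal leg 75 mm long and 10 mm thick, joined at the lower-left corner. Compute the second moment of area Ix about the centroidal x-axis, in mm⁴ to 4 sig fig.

Ix ≈ 2.721 × 10⁶ mm⁴

Treat the section as a set of non-overlapping primitives; coordinates are from the bounding-box lower-left.
Vertical leg: 10 × 120, A = 1 200 mm², y = 60 mm, Ī = 1 440 000 mm⁴.
Horizontal leg (remainder): 65 × 10, A = 650 mm², y = 5 mm, Ī = 5416.67 mm⁴.
Centroid: ȳ = ΣA·y / ΣA = 40.6757 mm.
Transfer each piece to the centroidal x-axis using Ī + A·d² with d = y − 40.6757:
  vertical leg: d = 19.3243 mm → contributes +1 888 115 mm⁴
  horizontal leg (remainder): d = -35.6757 mm → contributes +832 707 mm⁴
Total I = 2 720 822 mm⁴.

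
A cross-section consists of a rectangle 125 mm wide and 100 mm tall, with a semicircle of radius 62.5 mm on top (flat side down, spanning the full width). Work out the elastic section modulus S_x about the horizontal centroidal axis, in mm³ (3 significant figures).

Decompose the section into non-overlapping parts with the origin at the bottom-left of its bounding rectangle.
Rectangular body: 125 × 100, A = 12 500 mm², y = 50 mm, Ī = 10 416 667 mm⁴.
Semicircular cap: semicircle r = 62.5, A = 6135.9 mm², y = 126.53 mm, Ī = 1 674 758 mm⁴.
Centroid: ȳ = ΣA·y / ΣA = 75.196 mm.
Transfer each piece to the horizontal centroidal axis using Ī + A·d² with d = y − 75.196:
  rectangular body: d = -25.196 mm → contributes +18 352 345 mm⁴
  semicircular cap: d = 51.33 mm → contributes +17 841 189 mm⁴
Total I = 36 193 534 mm⁴.
Extreme fibre distance c = 87.304 mm; S = I/c = 414 571 mm³.

S_x ≈ 4.15 × 10⁵ mm³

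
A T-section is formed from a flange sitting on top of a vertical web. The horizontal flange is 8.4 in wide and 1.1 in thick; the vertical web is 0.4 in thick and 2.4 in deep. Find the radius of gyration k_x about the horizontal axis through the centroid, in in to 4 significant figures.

Decompose the section into non-overlapping parts with the origin at the bottom-left of its bounding rectangle.
Flange: 8.4 × 1.1, A = 9.24 in², y = 2.95 in, Ī = 0.9317 in⁴.
Web: 0.4 × 2.4, A = 0.96 in², y = 1.2 in, Ī = 0.4608 in⁴.
Centroid: ȳ = ΣA·y / ΣA = 2.78529 in.
Transfer each piece to the horizontal axis through the centroid using Ī + A·d² with d = y − 2.78529:
  flange: d = 0.164706 in → contributes +1.18236 in⁴
  web: d = -1.58529 in → contributes +2.87343 in⁴
Total I = 4.05579 in⁴.
Radius of gyration: k = √(I/A) = √(4.05579 / 10.2) = 0.630577 in.

k_x ≈ 0.6306 in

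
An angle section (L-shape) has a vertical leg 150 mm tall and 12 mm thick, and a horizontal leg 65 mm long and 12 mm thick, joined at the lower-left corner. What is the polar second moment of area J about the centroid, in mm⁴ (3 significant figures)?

Decompose the section into non-overlapping parts with the origin at the bottom-left of its bounding rectangle.
Vertical leg: 12 × 150, A = 1 800 mm², y = 75 mm, Ī = 3 375 000 mm⁴.
Horizontal leg (remainder): 53 × 12, A = 636 mm², y = 6 mm, Ī = 7 632 mm⁴.
Centroid: ȳ = ΣA·y / ΣA = 56.985 mm.
Transfer each piece to the centroidal x-axis using Ī + A·d² with d = y − 56.985:
  vertical leg: d = 18.015 mm → contributes +3 959 158 mm⁴
  horizontal leg (remainder): d = -50.985 mm → contributes +1 660 909 mm⁴
Total I = 5 620 067 mm⁴.
For the y-axis: x̄ = 14.485 mm.
Repeating about the centroidal y-axis gives I_y = 666 862 mm⁴.
Polar second moment: J = I_x + I_y = 6 286 930 mm⁴.

J ≈ 6.29 × 10⁶ mm⁴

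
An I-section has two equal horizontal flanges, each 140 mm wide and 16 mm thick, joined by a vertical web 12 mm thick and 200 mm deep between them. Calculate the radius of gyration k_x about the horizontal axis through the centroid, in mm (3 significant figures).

Split into non-overlapping primitives; take the origin at the lower-left of the bounding box.
Bottom flange: 140 × 16, A = 2 240 mm², y = 8 mm, Ī = 47 787 mm⁴.
Web: 12 × 200, A = 2 400 mm², y = 116 mm, Ī = 8 000 000 mm⁴.
Top flange: 140 × 16, A = 2 240 mm², y = 224 mm, Ī = 47 787 mm⁴.
By symmetry the centroid is at mid-height, ȳ = 116 mm.
Transfer each piece to the horizontal axis through the centroid using Ī + A·d² with d = y − 116:
  bottom flange: d = -108 mm → contributes +26 175 147 mm⁴
  web: d = 0 mm → contributes +8 000 000 mm⁴
  top flange: d = 108 mm → contributes +26 175 147 mm⁴
Total I = 60 350 293 mm⁴.
Radius of gyration: k = √(I/A) = √(60 350 293 / 6 880) = 93.658 mm.

k_x ≈ 93.7 mm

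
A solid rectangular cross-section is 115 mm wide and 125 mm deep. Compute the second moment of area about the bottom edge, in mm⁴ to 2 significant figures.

I_base ≈ 7.5 × 10⁷ mm⁴

The section: 115 × 125, A = 14 375 mm², y = 62.5 mm, Ī = 18 717 448 mm⁴.
Transfer it to a horizontal axis along the bottom face using Ī + A·d² with d = y − 0:
  the section: d = 62.5 mm → contributes +74 869 792 mm⁴
Total I = 74 869 792 mm⁴.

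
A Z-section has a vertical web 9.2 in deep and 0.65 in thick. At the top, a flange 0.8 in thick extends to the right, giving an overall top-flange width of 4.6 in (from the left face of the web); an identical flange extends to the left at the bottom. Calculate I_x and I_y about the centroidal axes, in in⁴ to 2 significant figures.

Break the section into simple shapes (no overlaps), measuring from the bottom-left corner of the bounding box.
Web: 0.65 × 9.2, A = 5.98 in², y = 4.6 in, Ī = 42.18 in⁴.
Top flange (beyond web): 3.95 × 0.8, A = 3.16 in², y = 8.8 in, Ī = 0.1685 in⁴.
Bottom flange (beyond web): 3.95 × 0.8, A = 3.16 in², y = 0.4 in, Ī = 0.1685 in⁴.
Centroid: ȳ = ΣA·y / ΣA = 4.6 in.
Transfer each piece to the centroidal x-axis using Ī + A·d² with d = y − 4.6:
  web: d = 0 in → contributes +42.18 in⁴
  top flange (beyond web): d = 4.2 in → contributes +55.91 in⁴
  bottom flange (beyond web): d = -4.2 in → contributes +55.91 in⁴
Total I = 154 in⁴.
For the y-axis: x̄ = 4.275 in.
Repeating about the centroidal y-axis gives I_y = 41.86 in⁴.

I_x ≈ 150 in⁴, I_y ≈ 42 in⁴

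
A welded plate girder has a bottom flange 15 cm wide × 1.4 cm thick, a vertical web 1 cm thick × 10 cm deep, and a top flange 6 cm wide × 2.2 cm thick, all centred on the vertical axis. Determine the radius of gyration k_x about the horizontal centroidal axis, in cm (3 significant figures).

k_x ≈ 5.28 cm

Treat the section as a set of non-overlapping primitives; coordinates are from the bounding-box lower-left.
Bottom plate: 15 × 1.4, A = 21 cm², y = 0.7 cm, Ī = 3.43 cm⁴.
Web plate: 1 × 10, A = 10 cm², y = 6.4 cm, Ī = 83.333 cm⁴.
Top plate: 6 × 2.2, A = 13.2 cm², y = 12.5 cm, Ī = 5.324 cm⁴.
Centroid: ȳ = ΣA·y / ΣA = 5.5136 cm.
Transfer each piece to the horizontal centroidal axis using Ī + A·d² with d = y − 5.5136:
  bottom plate: d = -4.8136 cm → contributes +490.01 cm⁴
  web plate: d = 0.88643 cm → contributes +91.191 cm⁴
  top plate: d = 6.9864 cm → contributes +649.62 cm⁴
Total I = 1230.8 cm⁴.
Radius of gyration: k = √(I/A) = √(1230.8 / 44.2) = 5.277 cm.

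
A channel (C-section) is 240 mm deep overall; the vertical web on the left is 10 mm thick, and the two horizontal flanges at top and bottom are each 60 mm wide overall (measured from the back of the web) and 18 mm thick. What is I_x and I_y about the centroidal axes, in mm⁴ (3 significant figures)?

Split into non-overlapping primitives; take the origin at the lower-left of the bounding box.
Web: 10 × 240, A = 2 400 mm², y = 120 mm, Ī = 11 520 000 mm⁴.
Top flange (beyond web): 50 × 18, A = 900 mm², y = 231 mm, Ī = 24 300 mm⁴.
Bottom flange (beyond web): 50 × 18, A = 900 mm², y = 9 mm, Ī = 24 300 mm⁴.
By symmetry the centroid is at mid-height, ȳ = 120 mm.
Transfer each piece to the centroidal x-axis using Ī + A·d² with d = y − 120:
  web: d = 0 mm → contributes +11 520 000 mm⁴
  top flange (beyond web): d = 111 mm → contributes +11 113 200 mm⁴
  bottom flange (beyond web): d = -111 mm → contributes +11 113 200 mm⁴
Total I = 33 746 400 mm⁴.
For the y-axis: x̄ = 17.857 mm.
Repeating about the centroidal y-axis gives I_y = 1 320 714 mm⁴.

I_x ≈ 3.37 × 10⁷ mm⁴, I_y ≈ 1.32 × 10⁶ mm⁴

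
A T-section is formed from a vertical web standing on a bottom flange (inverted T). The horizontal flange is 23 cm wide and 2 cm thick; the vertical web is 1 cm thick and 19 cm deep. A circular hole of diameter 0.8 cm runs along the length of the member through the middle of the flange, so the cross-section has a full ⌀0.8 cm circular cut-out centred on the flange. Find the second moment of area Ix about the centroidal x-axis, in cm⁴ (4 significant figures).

Ix ≈ 2065 cm⁴

Break the section into simple shapes (no overlaps), measuring from the bottom-left corner of the bounding box.
Flange: 23 × 2, A = 46 cm², y = 1 cm, Ī = 15.3333 cm⁴.
Web: 1 × 19, A = 19 cm², y = 11.5 cm, Ī = 571.583 cm⁴.
Hole (subtracted): ⌀0.8, A = 0.502655 cm², y = 1 cm, Ī = 0.0201062 cm⁴.
Centroid: ȳ = ΣA·y / ΣA = 4.09315 cm.
Transfer each piece to the centroidal x-axis using Ī + A·d² with d = y − 4.09315:
  flange: d = -3.09315 cm → contributes +455.442 cm⁴
  web: d = 7.40685 cm → contributes +1613.95 cm⁴
  hole: d = -3.09315 cm → contributes −4.8293 cm⁴
Total I = 2064.56 cm⁴.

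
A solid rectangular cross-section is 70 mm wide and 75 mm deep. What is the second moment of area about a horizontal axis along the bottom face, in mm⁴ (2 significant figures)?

The section: 70 × 75, A = 5 250 mm², y = 37.5 mm, Ī = 2 460 938 mm⁴.
Transfer it to the base of the section using Ī + A·d² with d = y − 0:
  the section: d = 37.5 mm → contributes +9 843 750 mm⁴
Total I = 9 843 750 mm⁴.

I_base ≈ 9.8 × 10⁶ mm⁴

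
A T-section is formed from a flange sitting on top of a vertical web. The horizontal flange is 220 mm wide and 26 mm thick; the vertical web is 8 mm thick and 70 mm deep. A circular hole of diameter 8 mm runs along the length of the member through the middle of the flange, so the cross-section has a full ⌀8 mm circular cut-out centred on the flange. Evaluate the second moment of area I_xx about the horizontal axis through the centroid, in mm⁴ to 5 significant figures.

Break the section into simple shapes (no overlaps), measuring from the bottom-left corner of the bounding box.
Flange: 220 × 26, A = 5 720 mm², y = 83 mm, Ī = 322226.7 mm⁴.
Web: 8 × 70, A = 560 mm², y = 35 mm, Ī = 228666.7 mm⁴.
Hole (subtracted): ⌀8, A = 50.26548 mm², y = 83 mm, Ī = 201.0619 mm⁴.
Centroid: ȳ = ΣA·y / ΣA = 78.68521 mm.
Transfer each piece to the horizontal axis through the centroid using Ī + A·d² with d = y − 78.68521:
  flange: d = 4.314791 mm → contributes +428718.3 mm⁴
  web: d = -43.68521 mm → contributes +1 297 369 mm⁴
  hole: d = 4.314791 mm → contributes −1136.875 mm⁴
Total I = 1 724 951 mm⁴.

I_xx ≈ 1.7250 × 10⁶ mm⁴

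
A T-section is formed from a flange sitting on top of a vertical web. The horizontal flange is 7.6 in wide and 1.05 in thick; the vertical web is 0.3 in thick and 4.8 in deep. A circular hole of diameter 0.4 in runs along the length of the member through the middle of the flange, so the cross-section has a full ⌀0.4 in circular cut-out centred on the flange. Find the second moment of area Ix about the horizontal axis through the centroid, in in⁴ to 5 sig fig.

Ix ≈ 13.908 in⁴

Break the section into simple shapes (no overlaps), measuring from the bottom-left corner of the bounding box.
Flange: 7.6 × 1.05, A = 7.98 in², y = 5.325 in, Ī = 0.7331625 in⁴.
Web: 0.3 × 4.8, A = 1.44 in², y = 2.4 in, Ī = 2.7648 in⁴.
Hole (subtracted): ⌀0.4, A = 0.1256637 in², y = 5.325 in, Ī = 0.001256637 in⁴.
Centroid: ȳ = ΣA·y / ΣA = 4.871821 in.
Transfer each piece to the horizontal axis through the centroid using Ī + A·d² with d = y − 4.871821:
  flange: d = 0.4531792 in → contributes +2.372026 in⁴
  web: d = -2.471821 in → contributes +11.56305 in⁴
  hole: d = 0.4531792 in → contributes −0.02706437 in⁴
Total I = 13.90802 in⁴.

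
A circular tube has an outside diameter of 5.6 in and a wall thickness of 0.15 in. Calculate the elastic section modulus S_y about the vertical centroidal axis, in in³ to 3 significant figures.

S_y ≈ 3.41 in³

Decompose the section into non-overlapping parts with the origin at the bottom-left of its bounding rectangle.
Outer circle: ⌀5.6, A = 24.63 in², x = 2.8 in, Ī = 48.275 in⁴.
Bore (subtracted): ⌀5.3, A = 22.062 in², x = 2.8 in, Ī = 38.732 in⁴.
By symmetry the centroid is at mid-width, x̄ = 2.8 in.
All pieces are centred on the vertical centroidal axis, so I = ΣĪ (holes subtracted) = 9.5427 in⁴.
Extreme fibre distance c = 2.8 in; S = I/c = 3.4081 in³.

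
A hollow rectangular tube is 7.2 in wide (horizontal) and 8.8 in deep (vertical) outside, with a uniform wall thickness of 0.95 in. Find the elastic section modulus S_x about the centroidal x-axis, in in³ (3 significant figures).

S_x ≈ 60.0 in³

Decompose the section into non-overlapping parts with the origin at the bottom-left of its bounding rectangle.
Outer rectangle: 7.2 × 8.8, A = 63.36 in², y = 4.4 in, Ī = 408.88 in⁴.
Inner void (subtracted): 5.3 × 6.9, A = 36.57 in², y = 4.4 in, Ī = 145.09 in⁴.
By symmetry the centroid is at mid-height, ȳ = 4.4 in.
All pieces are centred on the centroidal x-axis, so I = ΣĪ (holes subtracted) = 263.79 in⁴.
Extreme fibre distance c = 4.4 in; S = I/c = 59.953 in³.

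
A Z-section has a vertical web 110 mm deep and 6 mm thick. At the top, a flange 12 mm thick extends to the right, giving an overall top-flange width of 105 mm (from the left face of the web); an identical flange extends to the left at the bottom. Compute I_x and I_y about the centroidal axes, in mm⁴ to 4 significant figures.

Decompose the section into non-overlapping parts with the origin at the bottom-left of its bounding rectangle.
Web: 6 × 110, A = 660 mm², y = 55 mm, Ī = 665 500 mm⁴.
Top flange (beyond web): 99 × 12, A = 1 188 mm², y = 104 mm, Ī = 14 256 mm⁴.
Bottom flange (beyond web): 99 × 12, A = 1 188 mm², y = 6 mm, Ī = 14 256 mm⁴.
Centroid: ȳ = ΣA·y / ΣA = 55 mm.
Transfer each piece to the centroidal x-axis using Ī + A·d² with d = y − 55:
  web: d = 0 mm → contributes +665 500 mm⁴
  top flange (beyond web): d = 49 mm → contributes +2 866 644 mm⁴
  bottom flange (beyond web): d = -49 mm → contributes +2 866 644 mm⁴
Total I = 6 398 788 mm⁴.
For the y-axis: x̄ = 102 mm.
Repeating about the centroidal y-axis gives I_y = 8 491 428 mm⁴.

I_x ≈ 6.399 × 10⁶ mm⁴, I_y ≈ 8.491 × 10⁶ mm⁴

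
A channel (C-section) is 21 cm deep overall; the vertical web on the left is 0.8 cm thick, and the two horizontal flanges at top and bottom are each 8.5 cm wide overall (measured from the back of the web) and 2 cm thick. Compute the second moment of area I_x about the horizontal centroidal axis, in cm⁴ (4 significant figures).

I_x ≈ 3407 cm⁴

Split into non-overlapping primitives; take the origin at the lower-left of the bounding box.
Web: 0.8 × 21, A = 16.8 cm², y = 10.5 cm, Ī = 617.4 cm⁴.
Top flange (beyond web): 7.7 × 2, A = 15.4 cm², y = 20 cm, Ī = 5.13333 cm⁴.
Bottom flange (beyond web): 7.7 × 2, A = 15.4 cm², y = 1 cm, Ī = 5.13333 cm⁴.
By symmetry the centroid is at mid-height, ȳ = 10.5 cm.
Transfer each piece to the horizontal centroidal axis using Ī + A·d² with d = y − 10.5:
  web: d = 0 cm → contributes +617.4 cm⁴
  top flange (beyond web): d = 9.5 cm → contributes +1394.98 cm⁴
  bottom flange (beyond web): d = -9.5 cm → contributes +1394.98 cm⁴
Total I = 3407.37 cm⁴.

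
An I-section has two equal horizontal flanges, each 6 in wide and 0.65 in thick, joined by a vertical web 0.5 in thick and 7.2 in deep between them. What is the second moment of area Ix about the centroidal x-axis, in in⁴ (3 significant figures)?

Ix ≈ 136 in⁴

Treat the section as a set of non-overlapping primitives; coordinates are from the bounding-box lower-left.
Bottom flange: 6 × 0.65, A = 3.9 in², y = 0.325 in, Ī = 0.13731 in⁴.
Web: 0.5 × 7.2, A = 3.6 in², y = 4.25 in, Ī = 15.552 in⁴.
Top flange: 6 × 0.65, A = 3.9 in², y = 8.175 in, Ī = 0.13731 in⁴.
By symmetry the centroid is at mid-height, ȳ = 4.25 in.
Transfer each piece to the centroidal x-axis using Ī + A·d² with d = y − 4.25:
  bottom flange: d = -3.925 in → contributes +60.219 in⁴
  web: d = 0 in → contributes +15.552 in⁴
  top flange: d = 3.925 in → contributes +60.219 in⁴
Total I = 135.99 in⁴.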